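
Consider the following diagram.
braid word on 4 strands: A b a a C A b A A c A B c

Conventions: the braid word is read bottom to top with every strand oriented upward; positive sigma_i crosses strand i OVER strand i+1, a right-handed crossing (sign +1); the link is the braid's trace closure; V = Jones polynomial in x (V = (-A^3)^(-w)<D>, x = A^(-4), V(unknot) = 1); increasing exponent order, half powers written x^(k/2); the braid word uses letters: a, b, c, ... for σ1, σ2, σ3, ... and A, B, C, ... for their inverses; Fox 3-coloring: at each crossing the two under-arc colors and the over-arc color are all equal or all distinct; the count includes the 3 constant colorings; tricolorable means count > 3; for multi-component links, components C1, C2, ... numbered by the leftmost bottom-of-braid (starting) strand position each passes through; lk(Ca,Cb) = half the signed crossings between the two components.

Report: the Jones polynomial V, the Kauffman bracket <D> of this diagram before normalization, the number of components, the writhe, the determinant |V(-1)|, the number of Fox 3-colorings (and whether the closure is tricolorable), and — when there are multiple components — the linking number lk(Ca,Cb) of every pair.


V(x) = -x^-4 + x^-3 + x^-1
bracket: -A - A^9 + A^13, w = -1
1 component, writhe -1, over 13 crossings
det 3, colorings 9 of 3^13 — tricolorable
observation: V spans 3 powers of x: at least 3 crossings in any diagram


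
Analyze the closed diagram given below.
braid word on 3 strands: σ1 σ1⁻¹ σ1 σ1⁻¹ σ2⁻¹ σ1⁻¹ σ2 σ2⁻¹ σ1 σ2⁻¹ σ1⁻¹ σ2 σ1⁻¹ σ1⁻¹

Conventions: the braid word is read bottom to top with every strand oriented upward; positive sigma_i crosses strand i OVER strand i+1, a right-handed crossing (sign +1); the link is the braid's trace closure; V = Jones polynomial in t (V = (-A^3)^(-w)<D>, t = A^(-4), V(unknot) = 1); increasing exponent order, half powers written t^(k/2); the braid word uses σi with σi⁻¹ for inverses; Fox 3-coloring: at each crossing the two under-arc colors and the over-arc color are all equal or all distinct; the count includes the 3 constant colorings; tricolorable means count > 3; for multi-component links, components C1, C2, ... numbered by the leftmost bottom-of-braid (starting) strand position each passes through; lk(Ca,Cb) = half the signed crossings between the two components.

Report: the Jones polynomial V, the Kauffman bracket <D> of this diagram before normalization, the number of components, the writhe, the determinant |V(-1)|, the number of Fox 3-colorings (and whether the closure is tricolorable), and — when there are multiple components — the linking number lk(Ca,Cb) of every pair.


Jones polynomial: V(t) = -t^-6 + t^-5 - t^-4 + 2t^-3 - t^-2 + t^-1
<D> = A^-8 - A^-4 + 2 - A^4 + A^8 - A^12; writhe -4
components 1, writhe -4 (14 crossings)
3-colorings: 3 of 3^14, det 7 — not tricolorable
note: w = -4 shifts under R1 moves; the (-A^3)^(4) factor cancels that in V


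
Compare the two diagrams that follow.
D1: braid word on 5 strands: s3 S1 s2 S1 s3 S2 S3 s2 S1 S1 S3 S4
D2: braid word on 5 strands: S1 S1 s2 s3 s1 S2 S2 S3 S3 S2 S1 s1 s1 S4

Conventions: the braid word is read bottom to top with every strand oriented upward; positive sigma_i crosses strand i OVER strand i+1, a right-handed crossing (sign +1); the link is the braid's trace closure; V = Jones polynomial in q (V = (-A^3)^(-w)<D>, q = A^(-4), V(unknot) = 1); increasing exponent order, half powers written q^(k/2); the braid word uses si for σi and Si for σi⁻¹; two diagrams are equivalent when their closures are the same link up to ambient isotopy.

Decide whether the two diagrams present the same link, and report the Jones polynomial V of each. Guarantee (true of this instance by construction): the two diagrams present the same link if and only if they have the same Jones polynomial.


same link: no
V(D1) = q^-5 - 2q^-4 + 2q^-3 - 2q^-2 + 2q^-1 - 1 + q  [12 crossings, <D> = A^-16 - A^-12 + 2A^-8 - 2A^-4 + 2 - 2A^4 + A^8, w = -4]
D2 (bracket A^-8 - A^-4 + 2 - A^4 + A^8 - A^12; 14 crossings at w = -4): V = -q^-6 + q^-5 - q^-4 + 2q^-3 - q^-2 + q^-1
note: 2 classes among 2 diagrams; unequal V(q) rules out equality


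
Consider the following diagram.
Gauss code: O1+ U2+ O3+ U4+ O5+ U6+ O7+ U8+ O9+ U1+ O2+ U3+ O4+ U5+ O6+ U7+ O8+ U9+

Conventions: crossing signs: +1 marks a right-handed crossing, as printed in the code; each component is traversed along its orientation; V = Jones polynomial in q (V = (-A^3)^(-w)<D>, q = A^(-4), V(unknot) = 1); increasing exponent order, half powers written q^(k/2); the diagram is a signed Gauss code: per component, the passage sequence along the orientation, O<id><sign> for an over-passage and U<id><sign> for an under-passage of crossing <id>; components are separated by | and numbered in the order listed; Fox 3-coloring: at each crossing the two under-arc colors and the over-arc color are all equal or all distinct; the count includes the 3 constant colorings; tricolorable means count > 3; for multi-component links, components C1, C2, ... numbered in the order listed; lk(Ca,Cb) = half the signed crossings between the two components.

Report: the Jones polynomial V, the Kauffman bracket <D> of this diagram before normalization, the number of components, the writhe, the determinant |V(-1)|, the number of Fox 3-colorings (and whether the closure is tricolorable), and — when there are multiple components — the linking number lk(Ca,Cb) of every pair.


Jones polynomial: V(q) = q^4 + q^6 - q^7 + q^8 - q^9 + q^10 - q^11 + q^12 - q^13
<D> = A^-25 - A^-21 + A^-17 - A^-13 + A^-9 - A^-5 + A^-1 - A^3 - A^11; writhe +9
components 1, writhe +9 (9 crossings)
3-colorings: 9 of 3^9, det 9 — tricolorable
note: w = +9 shifts under R1 moves; the (-A^3)^(-9) factor cancels that in V


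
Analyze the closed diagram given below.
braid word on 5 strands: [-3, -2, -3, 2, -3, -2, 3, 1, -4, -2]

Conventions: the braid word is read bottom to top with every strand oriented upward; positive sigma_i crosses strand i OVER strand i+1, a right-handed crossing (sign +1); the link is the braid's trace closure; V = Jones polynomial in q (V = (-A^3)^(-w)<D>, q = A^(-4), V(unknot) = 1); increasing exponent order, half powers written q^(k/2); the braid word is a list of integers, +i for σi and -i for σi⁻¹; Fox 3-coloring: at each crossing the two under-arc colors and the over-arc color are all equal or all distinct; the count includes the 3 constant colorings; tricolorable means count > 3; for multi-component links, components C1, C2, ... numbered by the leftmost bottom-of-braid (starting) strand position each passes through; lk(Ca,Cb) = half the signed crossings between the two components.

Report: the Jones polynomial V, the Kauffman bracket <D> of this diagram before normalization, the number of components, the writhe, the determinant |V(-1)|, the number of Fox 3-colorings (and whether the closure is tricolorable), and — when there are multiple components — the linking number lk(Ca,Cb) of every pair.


V(q) = -q^-6 + q^-5 - q^-4 + 2q^-3 - q^-2 + q^-1
bracket: A^-8 - A^-4 + 2 - A^4 + A^8 - A^12, w = -4
1 component, writhe -4, over 10 crossings
det 7, colorings 3 of 3^10 — not tricolorable
observation: w = -4 shifts under R1 moves; the (-A^3)^(4) factor cancels that in V


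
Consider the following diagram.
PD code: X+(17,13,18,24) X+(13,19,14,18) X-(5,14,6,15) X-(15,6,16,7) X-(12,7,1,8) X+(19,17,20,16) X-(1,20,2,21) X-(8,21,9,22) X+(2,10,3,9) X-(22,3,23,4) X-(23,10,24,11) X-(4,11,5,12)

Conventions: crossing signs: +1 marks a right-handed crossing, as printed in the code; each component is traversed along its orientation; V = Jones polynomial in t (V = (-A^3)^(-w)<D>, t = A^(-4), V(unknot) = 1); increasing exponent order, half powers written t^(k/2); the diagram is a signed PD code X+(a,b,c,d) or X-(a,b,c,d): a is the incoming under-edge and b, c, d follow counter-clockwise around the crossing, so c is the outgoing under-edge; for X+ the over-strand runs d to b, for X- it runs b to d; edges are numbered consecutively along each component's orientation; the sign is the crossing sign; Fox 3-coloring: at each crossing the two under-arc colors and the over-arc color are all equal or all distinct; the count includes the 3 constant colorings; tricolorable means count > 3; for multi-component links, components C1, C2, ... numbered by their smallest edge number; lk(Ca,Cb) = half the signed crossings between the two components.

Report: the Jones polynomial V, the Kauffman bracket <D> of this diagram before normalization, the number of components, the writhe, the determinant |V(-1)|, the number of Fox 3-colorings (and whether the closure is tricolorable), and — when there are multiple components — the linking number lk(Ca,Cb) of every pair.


V = -t^(-15/2) + 2t^(-13/2) - 4t^(-11/2) + 5t^(-9/2) - 6t^(-7/2) + 5t^(-5/2) - 5t^(-3/2) + 3t^(-1/2) - 2t^(1/2) + t^(3/2)
<D> = A^-18 - 2A^-14 + 3A^-10 - 5A^-6 + 5A^-2 - 6A^2 + 5A^6 - 4A^10 + 2A^14 - A^18 (w = -4)
2 components over 12 crossings, w = -4
lk(C1,C2): -3
3 Fox colorings among 3^12, |V(-1)| = 34: not tricolorable
why: |V(-1)| = 34: so not tricolorable, since 3 does not divide 34


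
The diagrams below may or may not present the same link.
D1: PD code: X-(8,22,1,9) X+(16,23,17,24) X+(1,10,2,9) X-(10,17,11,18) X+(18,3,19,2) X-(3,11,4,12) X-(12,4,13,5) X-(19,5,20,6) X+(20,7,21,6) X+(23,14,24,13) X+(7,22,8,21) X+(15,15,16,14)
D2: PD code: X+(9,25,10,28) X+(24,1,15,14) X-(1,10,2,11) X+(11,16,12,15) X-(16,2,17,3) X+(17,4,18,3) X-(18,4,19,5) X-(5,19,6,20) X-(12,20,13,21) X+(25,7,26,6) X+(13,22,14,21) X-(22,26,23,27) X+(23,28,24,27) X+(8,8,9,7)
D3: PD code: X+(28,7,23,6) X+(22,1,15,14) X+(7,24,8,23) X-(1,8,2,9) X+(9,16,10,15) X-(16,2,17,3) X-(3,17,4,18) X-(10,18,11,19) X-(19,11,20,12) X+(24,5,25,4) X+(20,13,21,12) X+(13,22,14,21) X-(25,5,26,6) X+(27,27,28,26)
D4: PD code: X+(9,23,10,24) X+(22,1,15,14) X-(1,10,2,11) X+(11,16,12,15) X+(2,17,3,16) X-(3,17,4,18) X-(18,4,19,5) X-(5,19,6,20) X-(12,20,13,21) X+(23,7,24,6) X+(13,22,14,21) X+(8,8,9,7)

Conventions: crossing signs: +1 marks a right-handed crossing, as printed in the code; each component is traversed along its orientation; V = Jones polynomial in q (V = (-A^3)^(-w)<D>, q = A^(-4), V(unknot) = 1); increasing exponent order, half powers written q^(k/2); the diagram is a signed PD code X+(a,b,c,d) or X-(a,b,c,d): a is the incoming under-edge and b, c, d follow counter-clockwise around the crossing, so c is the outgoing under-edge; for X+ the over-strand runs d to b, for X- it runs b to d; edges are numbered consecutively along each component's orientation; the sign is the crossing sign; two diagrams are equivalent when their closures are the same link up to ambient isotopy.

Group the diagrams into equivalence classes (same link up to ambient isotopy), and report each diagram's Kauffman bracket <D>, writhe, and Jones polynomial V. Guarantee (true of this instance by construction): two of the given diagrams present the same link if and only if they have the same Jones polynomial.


classes: {D1, D2, D3, D4}
V(D1) = -q^-3 + 2q^-2 - 2q^-1 + 4 - 2q + 3q^2 - q^3 + q^4  [12 crossings, <D> = A^-10 - A^-6 + 3A^-2 - 2A^2 + 4A^6 - 2A^10 + 2A^14 - A^18, w = +2]
V(D2) = -q^-3 + 2q^-2 - 2q^-1 + 4 - 2q + 3q^2 - q^3 + q^4  (w +2, c 14, <D> = A^-10 - A^-6 + 3A^-2 - 2A^2 + 4A^6 - 2A^10 + 2A^14 - A^18)
V(D3) = -q^-3 + 2q^-2 - 2q^-1 + 4 - 2q + 3q^2 - q^3 + q^4  (w +2, c 14, <D> = A^-10 - A^-6 + 3A^-2 - 2A^2 + 4A^6 - 2A^10 + 2A^14 - A^18)
V(D4) = -q^-3 + 2q^-2 - 2q^-1 + 4 - 2q + 3q^2 - q^3 + q^4  [12 crossings, <D> = A^-10 - A^-6 + 3A^-2 - 2A^2 + 4A^6 - 2A^10 + 2A^14 - A^18, w = +2]
note: all 4 diagrams share one V(q), hence one class


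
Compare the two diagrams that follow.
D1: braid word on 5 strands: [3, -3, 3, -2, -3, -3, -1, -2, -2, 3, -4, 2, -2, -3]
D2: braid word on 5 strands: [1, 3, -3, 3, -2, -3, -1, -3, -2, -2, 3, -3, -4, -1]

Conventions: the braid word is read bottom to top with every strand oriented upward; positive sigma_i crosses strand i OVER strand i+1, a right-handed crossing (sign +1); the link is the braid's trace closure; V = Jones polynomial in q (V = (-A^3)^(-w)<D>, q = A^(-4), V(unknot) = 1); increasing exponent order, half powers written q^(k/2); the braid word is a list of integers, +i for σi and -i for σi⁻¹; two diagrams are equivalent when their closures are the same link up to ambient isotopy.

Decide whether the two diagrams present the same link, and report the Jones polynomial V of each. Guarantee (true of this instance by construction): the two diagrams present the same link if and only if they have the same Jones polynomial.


same link: yes
V(D1) = -q^-6 + q^-5 - q^-4 + 2q^-3 - q^-2 + q^-1  [14 crossings, <D> = A^-14 - A^-10 + 2A^-6 - A^-2 + A^2 - A^6, w = -6]
V(D2) = -q^-6 + q^-5 - q^-4 + 2q^-3 - q^-2 + q^-1  (w -6, c 14, <D> = A^-14 - A^-10 + 2A^-6 - A^-2 + A^2 - A^6)
note: one V(q) for all 2 diagrams — one class (guaranteed)


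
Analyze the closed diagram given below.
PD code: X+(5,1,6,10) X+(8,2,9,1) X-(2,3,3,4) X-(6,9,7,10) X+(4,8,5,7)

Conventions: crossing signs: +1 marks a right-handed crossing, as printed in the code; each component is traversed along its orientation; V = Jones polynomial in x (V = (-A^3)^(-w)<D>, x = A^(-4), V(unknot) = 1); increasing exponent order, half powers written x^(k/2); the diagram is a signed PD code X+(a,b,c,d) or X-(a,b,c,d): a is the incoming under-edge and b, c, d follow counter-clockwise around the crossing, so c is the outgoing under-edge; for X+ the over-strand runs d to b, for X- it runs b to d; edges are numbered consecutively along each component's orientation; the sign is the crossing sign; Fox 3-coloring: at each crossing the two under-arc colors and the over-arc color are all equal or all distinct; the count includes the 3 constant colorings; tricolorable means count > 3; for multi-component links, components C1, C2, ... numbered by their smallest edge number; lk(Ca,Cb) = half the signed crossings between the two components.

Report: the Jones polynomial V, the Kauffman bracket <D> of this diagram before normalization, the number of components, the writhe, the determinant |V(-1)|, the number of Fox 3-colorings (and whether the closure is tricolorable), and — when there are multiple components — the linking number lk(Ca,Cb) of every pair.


V = 1
<D> = -A^3 (w = +1)
1 component over 5 crossings, w = +1
3 Fox colorings among 3^5, |V(-1)| = 1: not tricolorable
why: |V(-1)| = 1: so not tricolorable, since 3 does not divide 1


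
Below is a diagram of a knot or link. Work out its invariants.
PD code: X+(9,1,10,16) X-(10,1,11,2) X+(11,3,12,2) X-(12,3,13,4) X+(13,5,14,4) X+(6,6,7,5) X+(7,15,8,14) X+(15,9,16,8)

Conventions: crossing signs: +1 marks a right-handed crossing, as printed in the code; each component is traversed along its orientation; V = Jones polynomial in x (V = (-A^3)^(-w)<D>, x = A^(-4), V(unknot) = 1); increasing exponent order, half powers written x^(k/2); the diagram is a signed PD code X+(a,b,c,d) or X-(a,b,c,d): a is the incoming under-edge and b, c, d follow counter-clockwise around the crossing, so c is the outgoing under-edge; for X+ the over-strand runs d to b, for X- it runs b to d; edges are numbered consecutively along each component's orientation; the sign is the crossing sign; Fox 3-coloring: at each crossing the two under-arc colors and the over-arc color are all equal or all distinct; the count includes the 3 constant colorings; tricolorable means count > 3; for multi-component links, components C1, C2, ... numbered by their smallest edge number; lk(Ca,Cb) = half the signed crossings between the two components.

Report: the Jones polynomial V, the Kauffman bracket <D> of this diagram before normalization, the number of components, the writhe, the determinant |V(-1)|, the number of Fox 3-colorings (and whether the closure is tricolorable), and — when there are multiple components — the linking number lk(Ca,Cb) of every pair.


Jones polynomial: V(x) = x + x^3 - x^4
<D> = -A^-4 + 1 + A^8; writhe +4
components 1, writhe +4 (8 crossings)
3-colorings: 9 of 3^8, det 3 — tricolorable
note: V spans 3 powers of x: at least 3 crossings in any diagram


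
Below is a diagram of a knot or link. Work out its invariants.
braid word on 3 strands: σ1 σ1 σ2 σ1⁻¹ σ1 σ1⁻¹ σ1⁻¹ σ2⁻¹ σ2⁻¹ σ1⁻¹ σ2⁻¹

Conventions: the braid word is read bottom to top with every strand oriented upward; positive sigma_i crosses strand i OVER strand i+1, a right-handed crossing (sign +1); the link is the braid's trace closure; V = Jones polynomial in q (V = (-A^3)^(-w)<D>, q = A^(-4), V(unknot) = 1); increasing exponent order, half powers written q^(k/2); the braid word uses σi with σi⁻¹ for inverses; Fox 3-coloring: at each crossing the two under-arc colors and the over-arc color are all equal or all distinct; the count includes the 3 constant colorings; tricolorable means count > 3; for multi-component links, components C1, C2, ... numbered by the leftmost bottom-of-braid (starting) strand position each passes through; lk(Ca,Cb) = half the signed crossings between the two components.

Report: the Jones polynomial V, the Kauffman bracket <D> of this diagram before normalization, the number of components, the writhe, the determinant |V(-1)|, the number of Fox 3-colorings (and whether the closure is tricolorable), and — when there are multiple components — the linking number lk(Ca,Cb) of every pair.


V = q^(-9/2) - q^(-5/2) - q^(-3/2) - q^(-1/2)
<D> = A^-7 + A^-3 + A - A^9 (w = -3)
2 components over 11 crossings, w = -3
lk(C1,C2): 0
27 Fox colorings among 3^11, |V(-1)| = 0: tricolorable
why: free reduction leaves σ1 σ1 σ2 σ1⁻¹ σ1⁻¹ σ2⁻¹ σ2⁻¹ σ1⁻¹ σ2⁻¹ of the original 11 letters


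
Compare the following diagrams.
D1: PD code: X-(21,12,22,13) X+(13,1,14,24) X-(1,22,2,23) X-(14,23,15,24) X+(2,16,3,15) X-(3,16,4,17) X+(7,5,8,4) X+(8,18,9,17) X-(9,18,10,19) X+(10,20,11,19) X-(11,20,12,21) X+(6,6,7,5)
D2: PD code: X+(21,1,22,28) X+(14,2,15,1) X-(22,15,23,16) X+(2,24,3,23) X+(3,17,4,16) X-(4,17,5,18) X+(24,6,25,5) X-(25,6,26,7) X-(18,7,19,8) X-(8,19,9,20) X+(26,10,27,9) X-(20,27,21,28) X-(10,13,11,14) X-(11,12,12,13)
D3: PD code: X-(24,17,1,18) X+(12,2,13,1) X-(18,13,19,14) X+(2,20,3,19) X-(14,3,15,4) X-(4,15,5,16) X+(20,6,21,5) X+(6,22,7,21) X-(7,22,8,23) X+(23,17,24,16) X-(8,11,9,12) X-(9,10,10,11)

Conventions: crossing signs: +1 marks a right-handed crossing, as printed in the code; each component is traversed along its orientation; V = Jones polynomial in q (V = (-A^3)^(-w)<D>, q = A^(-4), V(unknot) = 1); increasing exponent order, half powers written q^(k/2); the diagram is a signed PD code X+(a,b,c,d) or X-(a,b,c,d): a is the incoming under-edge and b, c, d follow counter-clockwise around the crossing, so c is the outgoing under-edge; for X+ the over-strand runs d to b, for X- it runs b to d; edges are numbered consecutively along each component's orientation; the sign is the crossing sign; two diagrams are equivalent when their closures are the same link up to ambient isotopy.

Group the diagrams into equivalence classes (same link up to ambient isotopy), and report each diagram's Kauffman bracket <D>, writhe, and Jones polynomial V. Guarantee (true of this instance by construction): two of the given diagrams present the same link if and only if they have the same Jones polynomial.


equivalence classes: {D1} | {D2, D3}
D1 (bracket 1; 12 crossings at w = 0): V = 1
V(D2) = -q^-3 + 2q^-2 - 2q^-1 + 3 - 2q + 2q^2 - q^3  (w -2, c 14, <D> = -A^-18 + 2A^-14 - 2A^-10 + 3A^-6 - 2A^-2 + 2A^2 - A^6)
V(D3) = -q^-3 + 2q^-2 - 2q^-1 + 3 - 2q + 2q^2 - q^3  [12 crossings, <D> = -A^-18 + 2A^-14 - 2A^-10 + 3A^-6 - 2A^-2 + 2A^2 - A^6, w = -2]
key observation: 2 classes among 3 diagrams; unequal V(q) rules out equality


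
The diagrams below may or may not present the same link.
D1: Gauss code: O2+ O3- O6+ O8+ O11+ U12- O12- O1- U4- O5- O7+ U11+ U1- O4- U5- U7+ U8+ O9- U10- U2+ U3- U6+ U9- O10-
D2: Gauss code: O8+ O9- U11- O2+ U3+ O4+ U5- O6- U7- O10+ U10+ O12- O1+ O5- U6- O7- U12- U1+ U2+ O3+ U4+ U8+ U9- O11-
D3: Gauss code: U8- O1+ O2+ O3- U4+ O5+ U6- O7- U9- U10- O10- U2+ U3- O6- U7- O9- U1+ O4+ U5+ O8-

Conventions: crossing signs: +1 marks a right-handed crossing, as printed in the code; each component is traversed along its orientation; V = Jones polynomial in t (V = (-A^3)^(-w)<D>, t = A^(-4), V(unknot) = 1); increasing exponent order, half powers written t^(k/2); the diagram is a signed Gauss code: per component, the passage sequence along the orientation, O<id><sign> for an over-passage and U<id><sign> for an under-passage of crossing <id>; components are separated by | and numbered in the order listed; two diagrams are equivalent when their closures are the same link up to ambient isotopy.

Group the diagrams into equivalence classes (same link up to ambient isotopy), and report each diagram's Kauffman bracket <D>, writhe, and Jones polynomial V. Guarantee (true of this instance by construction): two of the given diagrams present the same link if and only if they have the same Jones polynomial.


equivalence classes: {D1} | {D2, D3}
D1 (bracket A^-6; 12 crossings at w = -2): V = 1
V(D2) = -t^-3 + t^-2 - t^-1 + 3 - t + t^2 - t^3  (w 0, c 12, <D> = -A^-12 + A^-8 - A^-4 + 3 - A^4 + A^8 - A^12)
D3 (bracket -A^-18 + A^-14 - A^-10 + 3A^-6 - A^-2 + A^2 - A^6; 10 crossings at w = -2): V = -t^-3 + t^-2 - t^-1 + 3 - t + t^2 - t^3
key observation: comparing 3 Jones polynomials yields 2 groups


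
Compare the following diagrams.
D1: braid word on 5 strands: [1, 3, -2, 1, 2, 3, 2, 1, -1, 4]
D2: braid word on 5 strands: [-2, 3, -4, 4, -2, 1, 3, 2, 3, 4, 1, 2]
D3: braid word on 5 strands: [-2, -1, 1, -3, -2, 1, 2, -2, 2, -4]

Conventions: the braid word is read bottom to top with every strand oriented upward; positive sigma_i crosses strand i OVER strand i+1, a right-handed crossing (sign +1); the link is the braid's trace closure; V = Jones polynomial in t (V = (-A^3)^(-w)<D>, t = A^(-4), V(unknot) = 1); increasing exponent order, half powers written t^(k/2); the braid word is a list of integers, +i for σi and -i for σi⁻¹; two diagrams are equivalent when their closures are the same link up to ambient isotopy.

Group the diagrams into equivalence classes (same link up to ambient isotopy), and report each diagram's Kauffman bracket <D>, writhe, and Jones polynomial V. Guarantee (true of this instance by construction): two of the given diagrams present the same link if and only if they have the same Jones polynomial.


equivalence classes: {D1, D2} | {D3}
D1 (bracket -A^-6 + A^-2 - A^2 + 2A^6 - A^10 + A^14; 10 crossings at w = +6): V = t - t^2 + 2t^3 - t^4 + t^5 - t^6
V(D2) = t - t^2 + 2t^3 - t^4 + t^5 - t^6  (w +6, c 12, <D> = -A^-6 + A^-2 - A^2 + 2A^6 - A^10 + A^14)
D3 (bracket A^-6; 10 crossings at w = -2): V = 1
key observation: V(t) takes 2 values over 3 diagrams, fixing the grouping


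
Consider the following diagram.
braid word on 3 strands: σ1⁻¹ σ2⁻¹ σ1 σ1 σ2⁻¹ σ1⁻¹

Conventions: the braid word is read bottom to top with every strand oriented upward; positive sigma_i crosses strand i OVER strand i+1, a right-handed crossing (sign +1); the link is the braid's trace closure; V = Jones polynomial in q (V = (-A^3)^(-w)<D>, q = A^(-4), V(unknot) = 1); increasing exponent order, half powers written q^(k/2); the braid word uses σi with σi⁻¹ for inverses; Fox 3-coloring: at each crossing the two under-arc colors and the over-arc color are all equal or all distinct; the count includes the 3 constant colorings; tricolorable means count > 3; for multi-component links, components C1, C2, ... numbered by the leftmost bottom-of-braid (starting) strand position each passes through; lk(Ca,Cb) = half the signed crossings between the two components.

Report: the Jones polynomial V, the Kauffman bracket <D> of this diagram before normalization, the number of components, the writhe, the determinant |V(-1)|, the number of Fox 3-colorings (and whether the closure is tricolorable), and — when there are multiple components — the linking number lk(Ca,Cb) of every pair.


V = q^-4 + q^-2 + 2
<D> = 2A^-6 + A^2 + A^10 (w = -2)
3 components over 6 crossings, w = -2
lk(C1,C2): -1
lk(C1,C3) = -1
linking number lk(C2,C3) = +1
3 Fox colorings among 3^6, |V(-1)| = 4: not tricolorable
why: the span of V is 4, within the link bound 6 + 3 - 1


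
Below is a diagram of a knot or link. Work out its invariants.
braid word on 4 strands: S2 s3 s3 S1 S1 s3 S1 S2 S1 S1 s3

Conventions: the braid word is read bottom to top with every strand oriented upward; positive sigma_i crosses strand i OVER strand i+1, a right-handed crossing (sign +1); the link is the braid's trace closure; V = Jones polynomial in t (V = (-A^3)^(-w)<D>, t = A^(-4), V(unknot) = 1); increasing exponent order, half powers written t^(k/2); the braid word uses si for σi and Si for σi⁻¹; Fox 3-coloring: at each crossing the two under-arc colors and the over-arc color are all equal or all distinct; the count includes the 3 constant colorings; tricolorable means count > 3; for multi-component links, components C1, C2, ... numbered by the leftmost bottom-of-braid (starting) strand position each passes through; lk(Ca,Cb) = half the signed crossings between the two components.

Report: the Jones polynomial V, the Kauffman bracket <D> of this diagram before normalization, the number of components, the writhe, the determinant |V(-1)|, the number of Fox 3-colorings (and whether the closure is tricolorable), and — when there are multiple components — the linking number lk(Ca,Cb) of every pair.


Jones polynomial: V(t) = -t^-6 + 2t^-5 - 3t^-4 + 5t^-3 - 5t^-2 + 5t^-1 - 4 + 3t - 2t^2 + t^3
<D> = -A^-21 + 2A^-17 - 3A^-13 + 4A^-9 - 5A^-5 + 5A^-1 - 5A^3 + 3A^7 - 2A^11 + A^15; writhe -3
components 1, writhe -3 (11 crossings)
3-colorings: 3 of 3^11, det 31 — not tricolorable
note: V spans 9 powers of t: at least 9 crossings in any diagram


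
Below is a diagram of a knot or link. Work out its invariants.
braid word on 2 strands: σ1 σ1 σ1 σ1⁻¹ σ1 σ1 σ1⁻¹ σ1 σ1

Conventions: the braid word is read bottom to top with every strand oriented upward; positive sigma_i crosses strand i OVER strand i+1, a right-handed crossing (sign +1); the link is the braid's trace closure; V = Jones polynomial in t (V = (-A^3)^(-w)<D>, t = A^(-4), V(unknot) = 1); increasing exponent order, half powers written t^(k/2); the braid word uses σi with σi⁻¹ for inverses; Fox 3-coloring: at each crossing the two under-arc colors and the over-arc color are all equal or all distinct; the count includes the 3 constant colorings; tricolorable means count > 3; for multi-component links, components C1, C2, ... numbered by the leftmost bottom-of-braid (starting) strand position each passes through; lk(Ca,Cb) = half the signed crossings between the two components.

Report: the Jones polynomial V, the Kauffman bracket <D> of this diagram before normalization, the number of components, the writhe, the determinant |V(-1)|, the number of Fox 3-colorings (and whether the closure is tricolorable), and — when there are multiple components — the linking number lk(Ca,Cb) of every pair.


V = t^2 + t^4 - t^5 + t^6 - t^7
<D> = A^-13 - A^-9 + A^-5 - A^-1 - A^7 (w = +5)
1 component over 9 crossings, w = +5
3 Fox colorings among 3^9, |V(-1)| = 5: not tricolorable
why: V spans 5 powers of t: at least 5 crossings in any diagram


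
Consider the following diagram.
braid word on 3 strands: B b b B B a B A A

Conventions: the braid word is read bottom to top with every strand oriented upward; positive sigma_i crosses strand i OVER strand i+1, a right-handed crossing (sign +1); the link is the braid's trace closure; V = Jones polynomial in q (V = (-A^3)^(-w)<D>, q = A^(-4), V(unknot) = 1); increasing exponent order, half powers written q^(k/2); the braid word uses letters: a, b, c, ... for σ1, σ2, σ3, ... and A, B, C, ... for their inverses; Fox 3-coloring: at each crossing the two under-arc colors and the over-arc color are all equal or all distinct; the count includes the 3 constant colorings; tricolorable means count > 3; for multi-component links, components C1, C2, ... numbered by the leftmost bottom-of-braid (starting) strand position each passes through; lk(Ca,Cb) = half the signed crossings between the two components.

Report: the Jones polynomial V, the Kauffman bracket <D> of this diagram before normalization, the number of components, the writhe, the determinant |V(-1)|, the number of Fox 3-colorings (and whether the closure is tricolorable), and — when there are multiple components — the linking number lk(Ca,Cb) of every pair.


V(q) = -q^(-9/2) - q^(-5/2) + q^(-3/2) - q^(-1/2)
bracket: A^-7 - A^-3 + A + A^9, w = -3
2 components, writhe -3, over 9 crossings
lk(C1,C2) = -2
det 4, colorings 3 of 3^9 — not tricolorable
observation: w = -3 (over 9 crossings) is diagram-only; (-A^3)^(3) removes it from V


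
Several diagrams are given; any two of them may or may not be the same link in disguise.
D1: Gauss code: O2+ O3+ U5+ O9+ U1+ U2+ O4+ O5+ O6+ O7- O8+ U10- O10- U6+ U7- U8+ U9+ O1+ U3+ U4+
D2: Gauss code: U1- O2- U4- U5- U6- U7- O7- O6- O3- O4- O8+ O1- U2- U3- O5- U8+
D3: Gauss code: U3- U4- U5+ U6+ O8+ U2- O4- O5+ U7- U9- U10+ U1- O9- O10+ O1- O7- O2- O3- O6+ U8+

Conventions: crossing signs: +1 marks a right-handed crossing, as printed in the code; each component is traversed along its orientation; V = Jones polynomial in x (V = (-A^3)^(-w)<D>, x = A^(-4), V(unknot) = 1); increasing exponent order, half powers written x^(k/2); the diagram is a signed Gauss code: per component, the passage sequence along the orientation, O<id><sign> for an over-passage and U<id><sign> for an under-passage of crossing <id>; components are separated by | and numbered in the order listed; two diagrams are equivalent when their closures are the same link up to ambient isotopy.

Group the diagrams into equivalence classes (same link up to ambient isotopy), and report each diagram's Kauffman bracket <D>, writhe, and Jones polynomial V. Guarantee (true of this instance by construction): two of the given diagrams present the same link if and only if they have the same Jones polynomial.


grouping into links: {D1} | {D2} | {D3}
V(D1) = x^2 + x^4 - x^5 + x^6 - x^7  (w +6, c 10, <D> = -A^-10 + A^-6 - A^-2 + A^2 + A^10)
D2 (bracket A^-14 + A^-6 - A^-2; 8 crossings at w = -6): V = -x^-4 + x^-3 + x^-1
V(D3) = 1  (w -2, c 10, <D> = A^-6)
key observation: V(x) takes 3 values over 3 diagrams, fixing the grouping


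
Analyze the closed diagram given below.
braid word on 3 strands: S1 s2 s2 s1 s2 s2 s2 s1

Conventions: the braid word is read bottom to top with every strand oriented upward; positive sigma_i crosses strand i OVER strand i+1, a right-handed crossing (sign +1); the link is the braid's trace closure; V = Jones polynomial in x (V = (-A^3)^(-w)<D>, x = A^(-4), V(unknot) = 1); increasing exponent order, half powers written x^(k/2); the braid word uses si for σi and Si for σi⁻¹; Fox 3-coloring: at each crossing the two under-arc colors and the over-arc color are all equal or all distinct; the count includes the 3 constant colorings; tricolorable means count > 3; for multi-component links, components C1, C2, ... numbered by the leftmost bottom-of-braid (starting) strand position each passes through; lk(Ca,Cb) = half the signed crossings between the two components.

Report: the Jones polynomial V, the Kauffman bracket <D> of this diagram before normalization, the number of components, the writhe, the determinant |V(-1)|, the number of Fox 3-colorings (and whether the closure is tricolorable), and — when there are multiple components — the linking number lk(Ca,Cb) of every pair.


Jones polynomial: V(x) = x^2 + x^4 - x^5 + x^6 - x^7
<D> = -A^-10 + A^-6 - A^-2 + A^2 + A^10; writhe +6
components 1, writhe +6 (8 crossings)
3-colorings: 3 of 3^8, det 5 — not tricolorable
note: w = +6 (over 8 crossings) is diagram-only; (-A^3)^(-6) removes it from V


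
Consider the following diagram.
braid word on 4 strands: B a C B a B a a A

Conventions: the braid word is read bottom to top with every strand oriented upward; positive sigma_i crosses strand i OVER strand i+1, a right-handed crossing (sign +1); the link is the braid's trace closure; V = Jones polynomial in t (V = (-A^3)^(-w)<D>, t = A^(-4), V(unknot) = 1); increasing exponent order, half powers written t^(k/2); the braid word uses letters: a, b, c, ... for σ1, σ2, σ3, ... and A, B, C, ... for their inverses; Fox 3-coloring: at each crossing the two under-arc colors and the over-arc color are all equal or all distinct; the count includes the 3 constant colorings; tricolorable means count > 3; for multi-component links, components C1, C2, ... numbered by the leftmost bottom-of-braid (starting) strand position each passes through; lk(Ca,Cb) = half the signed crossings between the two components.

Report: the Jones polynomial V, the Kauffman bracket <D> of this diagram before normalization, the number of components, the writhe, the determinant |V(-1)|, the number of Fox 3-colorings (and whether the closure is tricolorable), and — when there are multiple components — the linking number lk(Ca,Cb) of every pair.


V = -t^-3 + 3t^-2 - 2t^-1 + 4 - 2t + 3t^2 - t^3
<D> = A^-15 - 3A^-11 + 2A^-7 - 4A^-3 + 2A - 3A^5 + A^9 (w = -1)
3 components over 9 crossings, w = -1
lk(C1,C2): 0
lk(C1,C3) = 0
linking number lk(C2,C3) = 0
3 Fox colorings among 3^9, |V(-1)| = 16: not tricolorable
why: inverse pairs cancel, leaving σ2⁻¹ σ1 σ3⁻¹ σ2⁻¹ σ1 σ2⁻¹ σ1


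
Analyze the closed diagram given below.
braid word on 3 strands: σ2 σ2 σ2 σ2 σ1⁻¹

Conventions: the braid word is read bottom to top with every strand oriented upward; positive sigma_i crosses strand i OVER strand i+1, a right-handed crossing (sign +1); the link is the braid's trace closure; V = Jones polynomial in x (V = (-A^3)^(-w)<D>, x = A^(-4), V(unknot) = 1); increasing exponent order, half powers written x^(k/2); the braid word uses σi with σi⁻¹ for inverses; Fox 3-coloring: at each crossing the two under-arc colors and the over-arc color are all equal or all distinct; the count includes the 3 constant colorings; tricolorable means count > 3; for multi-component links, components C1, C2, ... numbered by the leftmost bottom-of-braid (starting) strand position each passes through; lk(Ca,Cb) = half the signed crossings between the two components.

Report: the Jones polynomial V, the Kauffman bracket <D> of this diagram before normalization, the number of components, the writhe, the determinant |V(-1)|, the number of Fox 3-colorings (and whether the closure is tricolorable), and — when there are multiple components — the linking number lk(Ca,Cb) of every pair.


V = -x^(3/2) - x^(7/2) + x^(9/2) - x^(11/2)
<D> = A^-13 - A^-9 + A^-5 + A^3 (w = +3)
2 components over 5 crossings, w = +3
lk(C1,C2): +2
3 Fox colorings among 3^5, |V(-1)| = 4: not tricolorable
why: w = +3 (over 5 crossings) is diagram-only; (-A^3)^(-3) removes it from V


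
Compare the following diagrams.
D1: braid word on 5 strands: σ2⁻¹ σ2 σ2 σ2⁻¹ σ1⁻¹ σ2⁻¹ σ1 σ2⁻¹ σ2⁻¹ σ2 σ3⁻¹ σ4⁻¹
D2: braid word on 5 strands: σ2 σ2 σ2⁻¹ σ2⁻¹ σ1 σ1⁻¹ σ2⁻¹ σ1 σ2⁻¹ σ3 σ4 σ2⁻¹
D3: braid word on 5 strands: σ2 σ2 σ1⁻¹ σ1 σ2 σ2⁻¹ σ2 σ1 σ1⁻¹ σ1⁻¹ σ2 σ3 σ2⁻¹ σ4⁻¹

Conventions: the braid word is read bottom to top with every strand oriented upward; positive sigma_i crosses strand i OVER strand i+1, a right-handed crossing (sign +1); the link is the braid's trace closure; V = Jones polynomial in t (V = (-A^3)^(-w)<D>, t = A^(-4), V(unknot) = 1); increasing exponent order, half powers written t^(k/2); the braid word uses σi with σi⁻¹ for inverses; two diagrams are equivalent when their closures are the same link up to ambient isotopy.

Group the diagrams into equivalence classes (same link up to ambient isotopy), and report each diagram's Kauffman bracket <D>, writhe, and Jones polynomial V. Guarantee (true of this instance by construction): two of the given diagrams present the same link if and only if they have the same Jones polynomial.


classes: {D1} | {D2} | {D3}
V(D1) = 1  [12 crossings, <D> = A^-12, w = -4]
V(D2) = -t^-4 + t^-3 + t^-1  (w 0, c 12, <D> = A^4 + A^12 - A^16)
D3 (bracket -A^-10 + A^-6 + A^2; 14 crossings at w = +2): V = t + t^3 - t^4
note: V(t) takes 3 values over 3 diagrams, fixing the grouping


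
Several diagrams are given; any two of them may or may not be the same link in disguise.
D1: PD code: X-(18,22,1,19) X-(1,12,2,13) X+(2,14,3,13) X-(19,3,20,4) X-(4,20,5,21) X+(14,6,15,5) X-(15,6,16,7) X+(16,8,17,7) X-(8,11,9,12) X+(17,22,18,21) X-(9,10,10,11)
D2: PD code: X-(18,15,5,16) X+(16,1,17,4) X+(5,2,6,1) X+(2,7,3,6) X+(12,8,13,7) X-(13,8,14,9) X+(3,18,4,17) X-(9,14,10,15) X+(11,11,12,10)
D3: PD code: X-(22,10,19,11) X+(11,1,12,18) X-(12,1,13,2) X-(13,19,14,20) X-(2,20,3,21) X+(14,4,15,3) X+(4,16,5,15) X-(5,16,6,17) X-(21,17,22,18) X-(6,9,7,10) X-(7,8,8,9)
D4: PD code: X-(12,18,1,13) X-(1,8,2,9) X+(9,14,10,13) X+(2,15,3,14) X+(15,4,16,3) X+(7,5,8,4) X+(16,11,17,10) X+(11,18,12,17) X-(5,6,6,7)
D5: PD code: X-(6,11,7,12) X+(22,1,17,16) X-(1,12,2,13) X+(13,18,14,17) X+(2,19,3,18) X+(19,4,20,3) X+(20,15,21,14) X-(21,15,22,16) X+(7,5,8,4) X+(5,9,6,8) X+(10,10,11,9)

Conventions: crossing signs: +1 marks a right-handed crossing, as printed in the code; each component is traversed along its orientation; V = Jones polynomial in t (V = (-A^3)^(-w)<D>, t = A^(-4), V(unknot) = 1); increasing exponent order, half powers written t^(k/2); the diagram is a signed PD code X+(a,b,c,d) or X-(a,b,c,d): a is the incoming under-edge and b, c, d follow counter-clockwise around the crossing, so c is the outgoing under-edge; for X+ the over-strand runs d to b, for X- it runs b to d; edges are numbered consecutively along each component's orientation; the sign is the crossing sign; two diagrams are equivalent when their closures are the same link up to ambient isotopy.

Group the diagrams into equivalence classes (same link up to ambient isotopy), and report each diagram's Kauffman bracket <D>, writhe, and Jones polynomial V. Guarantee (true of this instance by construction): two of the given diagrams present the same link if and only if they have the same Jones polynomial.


grouping into links: {D1} | {D2, D4, D5} | {D3}
V(D1) = -t^(-5/2) - t^(-1/2)  (w -3, c 11, <D> = A^-7 + A)
V(D2) = -t^(1/2) + t^(3/2) - t^(5/2) - t^(9/2)  [9 crossings, <D> = A^-9 + A^-1 - A^3 + A^7, w = +3]
V(D3) = -t^(-9/2) - t^(-5/2) + t^(-3/2) - t^(-1/2)  [11 crossings, <D> = A^-13 - A^-9 + A^-5 + A^3, w = -5]
D4 (bracket A^-9 + A^-1 - A^3 + A^7; 9 crossings at w = +3): V = -t^(1/2) + t^(3/2) - t^(5/2) - t^(9/2)
D5 (bracket A^-3 + A^5 - A^9 + A^13; 11 crossings at w = +5): V = -t^(1/2) + t^(3/2) - t^(5/2) - t^(9/2)
why: comparing 5 Jones polynomials yields 3 groups


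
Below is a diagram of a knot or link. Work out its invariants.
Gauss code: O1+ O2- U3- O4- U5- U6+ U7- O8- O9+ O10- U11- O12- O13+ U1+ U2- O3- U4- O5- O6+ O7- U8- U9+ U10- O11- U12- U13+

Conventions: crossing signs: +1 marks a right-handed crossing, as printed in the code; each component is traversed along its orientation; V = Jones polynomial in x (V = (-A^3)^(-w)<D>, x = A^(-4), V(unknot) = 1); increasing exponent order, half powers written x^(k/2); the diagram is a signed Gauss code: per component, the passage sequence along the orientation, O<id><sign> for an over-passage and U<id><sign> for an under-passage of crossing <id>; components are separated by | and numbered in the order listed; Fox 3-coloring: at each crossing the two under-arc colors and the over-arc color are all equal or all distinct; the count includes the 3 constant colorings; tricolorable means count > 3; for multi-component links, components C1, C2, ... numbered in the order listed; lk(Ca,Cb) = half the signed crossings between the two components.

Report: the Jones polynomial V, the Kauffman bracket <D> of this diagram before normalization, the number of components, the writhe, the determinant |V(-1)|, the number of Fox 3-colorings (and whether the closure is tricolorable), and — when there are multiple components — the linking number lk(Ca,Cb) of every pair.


Jones polynomial: V(x) = -x^-7 + x^-6 - x^-5 + x^-4 + x^-2
<D> = -A^-7 - A + A^5 - A^9 + A^13; writhe -5
components 1, writhe -5 (13 crossings)
3-colorings: 3 of 3^13, det 5 — not tricolorable
note: w = -5 (over 13 crossings) is diagram-only; (-A^3)^(5) removes it from V
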